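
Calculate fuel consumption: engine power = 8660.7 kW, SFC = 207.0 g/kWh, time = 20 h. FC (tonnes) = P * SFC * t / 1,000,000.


Formula: FC (tonnes) = P * SFC * t / 1,000,000
Step 1 — P * SFC * t = 8660.7 * 207.0 * 20 = 35855298.0 g
Step 2 — FC (tonnes) = 35855298.0 / 1,000,000 ≈ 35.855 tonnes (5 s.f.)

35.855 tonnes


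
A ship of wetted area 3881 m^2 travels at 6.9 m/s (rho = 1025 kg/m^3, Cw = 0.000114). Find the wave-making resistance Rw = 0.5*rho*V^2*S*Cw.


Formula: Rw = 0.5 * rho * V^2 * S * Cw
Step 1 — V^2 = 6.9^2 = 47.61
Step 2 — 0.5 * rho * V^2 = 0.5 * 1025 * 47.61 = 24400.125
Step 3 — Rw = 24400.125 * 3881 * 0.000114 ≈ 10795 N (5 s.f.)

10795 N


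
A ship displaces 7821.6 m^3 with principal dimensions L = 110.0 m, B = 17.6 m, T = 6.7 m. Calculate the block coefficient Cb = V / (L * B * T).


Formula: Cb = V / (L * B * T)
Step 1 — L * B * T = 110.0 * 17.6 * 6.7 = 12971.2 m^3
Step 2 — Cb = 7821.6 / 12971.2 ≈ 0.60300 (5 s.f.)

0.60300


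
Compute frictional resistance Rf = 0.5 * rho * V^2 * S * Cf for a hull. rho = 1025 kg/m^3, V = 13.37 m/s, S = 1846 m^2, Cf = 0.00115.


Formula: Rf = 0.5 * rho * V^2 * S * Cf
Step 1 — V^2 = 13.37^2 = 178.7569
Step 2 — 0.5 * rho * V^2 = 0.5 * 1025 * 178.7569 = 91612.91125
Step 3 — Rf = 91612.91125 * 1846 * 0.00115 ≈ 194490 N (5 s.f.)

194490 N


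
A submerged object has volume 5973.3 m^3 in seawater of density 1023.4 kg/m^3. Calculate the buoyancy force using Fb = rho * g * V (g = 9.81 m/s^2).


Formula: Fb = rho * g * V
Substituting: Fb = 1023.4 * 9.81 * 5973.3
Intermediate: 1023.4 * 9.81 = 10039.554
Result: Fb = 10039.554 * 5973.3 ≈ 59969000 N (5 s.f.)

59969000 N


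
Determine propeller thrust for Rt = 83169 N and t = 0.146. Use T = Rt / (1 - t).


Formula: T = Rt / (1 - t)
Step 1 — (1 - t) = 1 - 0.146 = 0.854
Step 2 — T = 83169 / 0.854 ≈ 97388 N (5 s.f.)

97388 N


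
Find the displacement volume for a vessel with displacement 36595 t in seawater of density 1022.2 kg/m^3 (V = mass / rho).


Formula: V = mass / rho
Step 1 — convert tonnes to kg: 36595 t * 1000 = 36595000 kg
Step 2 — V = 36595000 / 1022.2 ≈ 35800 m^3 (5 s.f.)

35800 m^3


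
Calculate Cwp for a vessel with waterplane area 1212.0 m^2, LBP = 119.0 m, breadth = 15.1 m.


Formula: Cwp = Aw / (L * B)
Step 1 — L * B = 119.0 * 15.1 = 1796.9 m^2
Step 2 — Cwp = 1212.0 / 1796.9 ≈ 0.67449 (5 s.f.)

0.67449


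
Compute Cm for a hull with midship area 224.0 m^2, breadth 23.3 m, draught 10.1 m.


Formula: Cm = Am / (B * T)
Step 1 — B * T = 23.3 * 10.1 = 235.33 m^2
Step 2 — Cm = 224.0 / 235.33 ≈ 0.95185 (5 s.f.)

0.95185


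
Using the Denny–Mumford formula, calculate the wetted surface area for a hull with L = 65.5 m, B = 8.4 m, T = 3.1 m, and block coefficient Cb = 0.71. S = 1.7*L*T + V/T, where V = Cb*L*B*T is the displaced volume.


Formula: S = 1.7*L*T + V/T with V = Cb*L*B*T, i.e. S = L * (1.7*T + Cb*B)
Step 1 — 1.7*T = 1.7 * 3.1 = 5.27 m
Step 2 — Cb*B = 0.71 * 8.4 = 5.964 m
Step 3 — 1.7*T + Cb*B = 5.27 + 5.964 = 11.234 m
Step 4 — S = 65.5 * 11.234 ≈ 735.83 m^2 (5 s.f.)

735.83 m^2


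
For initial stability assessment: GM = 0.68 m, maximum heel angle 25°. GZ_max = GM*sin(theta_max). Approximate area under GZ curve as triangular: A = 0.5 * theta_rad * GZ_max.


Formula: GZ_max = GM * sin(theta); Area = 0.5 * theta_rad * GZ_max
Step 1 — GZ_max = 0.68 * sin(25°) = 0.68 * 0.422618 = 0.28738 m
Step 2 — theta_rad = 25 * pi/180 = 0.436332 rad
Step 3 — Area = 0.5 * 0.436332 * 0.28738 ≈ 0.062697 m·rad (5 s.f.)

0.062697 m·rad


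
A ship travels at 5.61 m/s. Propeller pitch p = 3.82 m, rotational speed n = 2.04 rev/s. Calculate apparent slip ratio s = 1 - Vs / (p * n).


Formula: s = 1 - Vs / (p * n)
Step 1 — p * n = 3.82 * 2.04 = 7.7928
Step 2 — Vs / (p*n) = 5.61 / 7.7928 = 0.719895 (6 d.p.)
Step 3 — s = 1 - 0.719895 = 0.280105

0.280105


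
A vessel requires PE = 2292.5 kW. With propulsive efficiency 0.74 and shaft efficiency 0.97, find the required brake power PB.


Formula: PB = PE / (eta_D * eta_S)
Step 1 — combined efficiency = eta_D * eta_S = 0.74 * 0.97 = 0.7178
Step 2 — PB = 2292.5 / 0.7178 ≈ 3193.8 kW (5 s.f.)

3193.8 kW


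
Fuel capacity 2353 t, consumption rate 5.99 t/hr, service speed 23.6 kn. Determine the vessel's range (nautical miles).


Formula: endurance = fuel / rate; range = endurance * speed
Step 1 — endurance = 2353 / 5.99 = 392.8214 hours
Step 2 — range = 392.8214 * 23.6 ≈ 9270.6 nautical miles (5 s.f.)

9270.6 NM


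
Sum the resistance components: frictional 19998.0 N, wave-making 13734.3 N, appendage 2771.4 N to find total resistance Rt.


Formula: Rt = Rf + Rw + Ra
Substituting: Rt = 19998.0 + 13734.3 + 2771.4
Result: Rt = 36503.7 N

36503.7 N


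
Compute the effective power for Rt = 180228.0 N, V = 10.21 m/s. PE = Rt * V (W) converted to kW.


Formula: PE = Rt * V / 1000 (kW)
Step 1 — PE (W) = 180228.0 * 10.21 = 1840127.88 W
Step 2 — PE (kW) = 1840127.88 / 1000 ≈ 1840.1 kW (5 s.f.)

1840.1 kW


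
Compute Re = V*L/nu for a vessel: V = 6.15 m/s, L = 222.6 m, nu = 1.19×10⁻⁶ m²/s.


Formula: Re = V * L / nu
Step 1 — V * L = 6.15 * 222.6 = 1368.99 m^2/s
Step 2 — Re = 1368.99 / 1.19e-6 = 1.15e+09

1.15e+09


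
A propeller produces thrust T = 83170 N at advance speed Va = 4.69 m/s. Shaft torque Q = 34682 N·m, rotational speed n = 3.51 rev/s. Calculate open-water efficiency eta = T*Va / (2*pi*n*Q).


Formula: eta = T * Va / (2 * pi * n * Q)
Step 1 — numerator = T * Va = 83170 * 4.69 = 390067.3
Step 2 — 2 * pi * n = 2 * pi * 3.51 = 22.05398
Step 3 — denominator = 22.05398 * 34682 = 764876.13
Step 4 — eta = 390067.3 / 764876.13 ≈ 0.50997 (5 s.f.)

0.50997


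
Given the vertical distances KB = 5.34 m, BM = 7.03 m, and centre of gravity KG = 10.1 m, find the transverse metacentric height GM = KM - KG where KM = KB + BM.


Formula: GM = KB + BM - KG
Step 1 — KM = KB + BM = 5.34 + 7.03 = 12.37 m
Step 2 — GM = KM - KG = 12.37 - 10.1 = 2.27 m

2.27 m


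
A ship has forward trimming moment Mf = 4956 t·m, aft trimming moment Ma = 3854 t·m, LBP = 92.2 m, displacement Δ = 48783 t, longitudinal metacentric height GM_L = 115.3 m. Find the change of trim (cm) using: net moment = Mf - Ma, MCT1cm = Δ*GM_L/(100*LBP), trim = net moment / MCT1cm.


Formula: net trimming moment = Mf - Ma; MCT1cm = Δ*GM_L/(100*LBP); trim = net moment / MCT1cm
Step 1 — net trimming moment = 4956 - 3854 = 1102 t·m
Step 2 — MCT1cm = 48783 * 115.3 / (100 * 92.2) = 610.052 t·m/cm
Step 3 — trim = 1102 / 610.052 ≈ 1.8064 cm (5 s.f.)

1.8064 cm


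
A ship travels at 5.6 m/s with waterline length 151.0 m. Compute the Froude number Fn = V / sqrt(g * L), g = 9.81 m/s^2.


Formula: Fn = V / sqrt(g * L)
Step 1 — g * L = 9.81 * 151.0 = 1481.31
Step 2 — sqrt(g * L) = sqrt(1481.31) = 38.48779
Step 3 — Fn = 5.6 / 38.48779 ≈ 0.14550 (5 s.f.)

0.14550


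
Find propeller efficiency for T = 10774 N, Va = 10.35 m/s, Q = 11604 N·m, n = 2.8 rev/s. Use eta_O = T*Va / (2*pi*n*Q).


Formula: eta = T * Va / (2 * pi * n * Q)
Step 1 — numerator = T * Va = 10774 * 10.35 = 111510.9
Step 2 — 2 * pi * n = 2 * pi * 2.8 = 17.592919
Step 3 — denominator = 17.592919 * 11604 = 204148.23
Step 4 — eta = 111510.9 / 204148.23 ≈ 0.54623 (5 s.f.)

0.54623


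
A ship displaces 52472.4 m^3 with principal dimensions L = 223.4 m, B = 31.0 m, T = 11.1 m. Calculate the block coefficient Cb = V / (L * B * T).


Formula: Cb = V / (L * B * T)
Step 1 — L * B * T = 223.4 * 31.0 * 11.1 = 76871.94 m^3
Step 2 — Cb = 52472.4 / 76871.94 ≈ 0.68259 (5 s.f.)

0.68259


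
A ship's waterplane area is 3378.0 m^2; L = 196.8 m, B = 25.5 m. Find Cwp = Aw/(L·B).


Formula: Cwp = Aw / (L * B)
Step 1 — L * B = 196.8 * 25.5 = 5018.4 m^2
Step 2 — Cwp = 3378.0 / 5018.4 ≈ 0.67312 (5 s.f.)

0.67312


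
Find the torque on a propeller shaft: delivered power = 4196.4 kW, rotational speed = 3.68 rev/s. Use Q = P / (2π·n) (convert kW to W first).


Formula: Q = P_W / (2 * pi * n)
Step 1 — P_W = 4196.4 kW * 1000 = 4196400.0 W
Step 2 — 2 * pi * n = 2 * pi * 3.68 = 23.122122
Step 3 — Q = 4196400.0 / 23.122122 ≈ 181490 N·m (5 s.f.)

181490 N·m


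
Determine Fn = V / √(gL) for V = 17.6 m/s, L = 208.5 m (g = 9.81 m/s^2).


Formula: Fn = V / sqrt(g * L)
Step 1 — g * L = 9.81 * 208.5 = 2045.385
Step 2 — sqrt(g * L) = sqrt(2045.385) = 45.225933
Step 3 — Fn = 17.6 / 45.225933 ≈ 0.38916 (5 s.f.)

0.38916


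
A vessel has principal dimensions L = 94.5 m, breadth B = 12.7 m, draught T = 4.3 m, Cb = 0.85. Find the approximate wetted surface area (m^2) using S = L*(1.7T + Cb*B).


Formula: S = 1.7*L*T + V/T with V = Cb*L*B*T, i.e. S = L * (1.7*T + Cb*B)
Step 1 — 1.7*T = 1.7 * 4.3 = 7.31 m
Step 2 — Cb*B = 0.85 * 12.7 = 10.795 m
Step 3 — 1.7*T + Cb*B = 7.31 + 10.795 = 18.105 m
Step 4 — S = 94.5 * 18.105 ≈ 1710.9 m^2 (5 s.f.)

1710.9 m^2


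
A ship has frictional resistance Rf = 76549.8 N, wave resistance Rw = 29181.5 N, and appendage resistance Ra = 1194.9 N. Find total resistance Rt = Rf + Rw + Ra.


Formula: Rt = Rf + Rw + Ra
Substituting: Rt = 76549.8 + 29181.5 + 1194.9
Result: Rt = 106926.2 N

106926.2 N


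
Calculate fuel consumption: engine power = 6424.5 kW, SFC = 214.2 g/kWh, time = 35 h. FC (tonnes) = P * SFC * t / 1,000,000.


Formula: FC (tonnes) = P * SFC * t / 1,000,000
Step 1 — P * SFC * t = 6424.5 * 214.2 * 35 = 48164476.5 g
Step 2 — FC (tonnes) = 48164476.5 / 1,000,000 ≈ 48.164 tonnes (5 s.f.)

48.164 tonnes


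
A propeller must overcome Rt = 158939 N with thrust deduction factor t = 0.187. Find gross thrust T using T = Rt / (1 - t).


Formula: T = Rt / (1 - t)
Step 1 — (1 - t) = 1 - 0.187 = 0.813
Step 2 — T = 158939 / 0.813 ≈ 195500 N (5 s.f.)

195500 N


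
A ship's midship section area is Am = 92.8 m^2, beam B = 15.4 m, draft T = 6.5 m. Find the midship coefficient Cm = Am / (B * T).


Formula: Cm = Am / (B * T)
Step 1 — B * T = 15.4 * 6.5 = 100.1 m^2
Step 2 — Cm = 92.8 / 100.1 ≈ 0.92707 (5 s.f.)

0.92707


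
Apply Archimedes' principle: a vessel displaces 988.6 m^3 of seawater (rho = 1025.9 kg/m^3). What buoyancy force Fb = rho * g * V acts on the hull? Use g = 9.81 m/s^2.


Formula: Fb = rho * g * V
Substituting: Fb = 1025.9 * 9.81 * 988.6
Intermediate: 1025.9 * 9.81 = 10064.079
Result: Fb = 10064.079 * 988.6 ≈ 9949300 N (5 s.f.)

9949300 N


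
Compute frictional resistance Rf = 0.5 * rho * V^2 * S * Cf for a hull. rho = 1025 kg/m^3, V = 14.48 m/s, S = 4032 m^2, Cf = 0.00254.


Formula: Rf = 0.5 * rho * V^2 * S * Cf
Step 1 — V^2 = 14.48^2 = 209.6704
Step 2 — 0.5 * rho * V^2 = 0.5 * 1025 * 209.6704 = 107456.08
Step 3 — Rf = 107456.08 * 4032 * 0.00254 ≈ 1100500 N (5 s.f.)

1100500 N


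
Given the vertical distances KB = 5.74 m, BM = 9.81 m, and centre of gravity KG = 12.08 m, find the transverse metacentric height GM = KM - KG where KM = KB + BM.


Formula: GM = KB + BM - KG
Step 1 — KM = KB + BM = 5.74 + 9.81 = 15.55 m
Step 2 — GM = KM - KG = 15.55 - 12.08 = 3.47 m

3.47 m


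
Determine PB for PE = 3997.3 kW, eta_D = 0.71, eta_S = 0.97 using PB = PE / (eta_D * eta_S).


Formula: PB = PE / (eta_D * eta_S)
Step 1 — combined efficiency = eta_D * eta_S = 0.71 * 0.97 = 0.6887
Step 2 — PB = 3997.3 / 0.6887 ≈ 5804.1 kW (5 s.f.)

5804.1 kW


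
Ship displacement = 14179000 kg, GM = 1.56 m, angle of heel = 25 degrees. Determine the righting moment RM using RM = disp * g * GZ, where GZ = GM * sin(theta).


Formula: GZ = GM * sin(theta); RM = disp * g * GZ
Step 1 — GZ = 1.56 * sin(25°) = 1.56 * 0.422618 = 0.659284 m
Step 2 — RM = 14179000 * 9.81 * 0.659284 ≈ 91704000 N·m (5 s.f.)

91704000 N·m


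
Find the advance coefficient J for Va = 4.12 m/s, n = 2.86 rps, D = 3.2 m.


Formula: J = Va / (n * D)
Step 1 — n * D = 2.86 * 3.2 = 9.152
Step 2 — J = 4.12 / 9.152 ≈ 0.45017 (5 s.f.)

0.45017


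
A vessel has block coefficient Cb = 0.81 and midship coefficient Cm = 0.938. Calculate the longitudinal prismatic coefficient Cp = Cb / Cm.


Formula: Cp = Cb / Cm
Substituting: Cp = 0.81 / 0.938
Result: Cp ≈ 0.86354 (5 s.f.)

0.86354


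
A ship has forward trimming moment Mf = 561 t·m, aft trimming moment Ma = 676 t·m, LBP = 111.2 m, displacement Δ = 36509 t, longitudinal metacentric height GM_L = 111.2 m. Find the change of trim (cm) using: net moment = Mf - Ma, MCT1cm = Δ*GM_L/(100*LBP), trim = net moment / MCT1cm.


Formula: net trimming moment = Mf - Ma; MCT1cm = Δ*GM_L/(100*LBP); trim = net moment / MCT1cm
Step 1 — net trimming moment = 561 - 676 = -115 t·m
Step 2 — MCT1cm = 36509 * 111.2 / (100 * 111.2) = 365.09 t·m/cm
Step 3 — trim = -115 / 365.09 ≈ -0.31499 cm (5 s.f.)

-0.31499 cm


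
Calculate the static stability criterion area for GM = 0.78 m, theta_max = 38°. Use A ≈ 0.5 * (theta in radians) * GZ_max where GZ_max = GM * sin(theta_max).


Formula: GZ_max = GM * sin(theta); Area = 0.5 * theta_rad * GZ_max
Step 1 — GZ_max = 0.78 * sin(38°) = 0.78 * 0.615661 = 0.480216 m
Step 2 — theta_rad = 38 * pi/180 = 0.663225 rad
Step 3 — Area = 0.5 * 0.663225 * 0.480216 ≈ 0.15925 m·rad (5 s.f.)

0.15925 m·rad


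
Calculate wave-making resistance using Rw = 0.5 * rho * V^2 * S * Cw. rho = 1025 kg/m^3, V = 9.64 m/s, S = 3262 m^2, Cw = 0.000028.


Formula: Rw = 0.5 * rho * V^2 * S * Cw
Step 1 — V^2 = 9.64^2 = 92.9296
Step 2 — 0.5 * rho * V^2 = 0.5 * 1025 * 92.9296 = 47626.42
Step 3 — Rw = 47626.42 * 3262 * 0.000028 ≈ 4350.0 N (5 s.f.)

4350.0 N


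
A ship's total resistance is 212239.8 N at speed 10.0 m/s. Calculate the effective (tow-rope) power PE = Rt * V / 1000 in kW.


Formula: PE = Rt * V / 1000 (kW)
Step 1 — PE (W) = 212239.8 * 10.0 = 2122398.0 W
Step 2 — PE (kW) = 2122398.0 / 1000 ≈ 2122.4 kW (5 s.f.)

2122.4 kW


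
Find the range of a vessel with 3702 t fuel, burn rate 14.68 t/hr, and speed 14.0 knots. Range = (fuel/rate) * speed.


Formula: endurance = fuel / rate; range = endurance * speed
Step 1 — endurance = 3702 / 14.68 = 252.1798 hours
Step 2 — range = 252.1798 * 14.0 ≈ 3530.5 nautical miles (5 s.f.)

3530.5 NM


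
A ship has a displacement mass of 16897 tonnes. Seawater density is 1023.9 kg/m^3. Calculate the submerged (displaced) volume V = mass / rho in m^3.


Formula: V = mass / rho
Step 1 — convert tonnes to kg: 16897 t * 1000 = 16897000 kg
Step 2 — V = 16897000 / 1023.9 ≈ 16503 m^3 (5 s.f.)

16503 m^3


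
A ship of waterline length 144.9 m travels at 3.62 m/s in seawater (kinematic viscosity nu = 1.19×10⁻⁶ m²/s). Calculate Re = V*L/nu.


Formula: Re = V * L / nu
Step 1 — V * L = 3.62 * 144.9 = 524.538 m^2/s
Step 2 — Re = 524.538 / 1.19e-6 = 4.41e+08

4.41e+08


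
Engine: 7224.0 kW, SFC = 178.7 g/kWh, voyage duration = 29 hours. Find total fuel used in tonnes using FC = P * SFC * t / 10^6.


Formula: FC (tonnes) = P * SFC * t / 1,000,000
Step 1 — P * SFC * t = 7224.0 * 178.7 * 29 = 37436935.2 g
Step 2 — FC (tonnes) = 37436935.2 / 1,000,000 ≈ 37.437 tonnes (5 s.f.)

37.437 tonnes


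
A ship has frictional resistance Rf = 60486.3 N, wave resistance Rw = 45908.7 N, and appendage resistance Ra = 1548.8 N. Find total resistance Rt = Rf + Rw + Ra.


Formula: Rt = Rf + Rw + Ra
Substituting: Rt = 60486.3 + 45908.7 + 1548.8
Result: Rt = 107943.8 N

107943.8 N


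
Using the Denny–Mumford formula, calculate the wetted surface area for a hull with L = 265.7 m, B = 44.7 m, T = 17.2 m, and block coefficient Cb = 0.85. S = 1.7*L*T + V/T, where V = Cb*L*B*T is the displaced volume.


Formula: S = 1.7*L*T + V/T with V = Cb*L*B*T, i.e. S = L * (1.7*T + Cb*B)
Step 1 — 1.7*T = 1.7 * 17.2 = 29.24 m
Step 2 — Cb*B = 0.85 * 44.7 = 37.995 m
Step 3 — 1.7*T + Cb*B = 29.24 + 37.995 = 67.235 m
Step 4 — S = 265.7 * 67.235 ≈ 17864 m^2 (5 s.f.)

17864 m^2


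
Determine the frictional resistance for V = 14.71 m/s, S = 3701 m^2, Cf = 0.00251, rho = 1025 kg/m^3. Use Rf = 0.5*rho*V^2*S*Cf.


Formula: Rf = 0.5 * rho * V^2 * S * Cf
Step 1 — V^2 = 14.71^2 = 216.3841
Step 2 — 0.5 * rho * V^2 = 0.5 * 1025 * 216.3841 = 110896.85125
Step 3 — Rf = 110896.85125 * 3701 * 0.00251 ≈ 1030200 N (5 s.f.)

1030200 N


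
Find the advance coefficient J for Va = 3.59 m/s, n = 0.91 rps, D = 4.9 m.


Formula: J = Va / (n * D)
Step 1 — n * D = 0.91 * 4.9 = 4.459
Step 2 — J = 3.59 / 4.459 ≈ 0.80511 (5 s.f.)

0.80511


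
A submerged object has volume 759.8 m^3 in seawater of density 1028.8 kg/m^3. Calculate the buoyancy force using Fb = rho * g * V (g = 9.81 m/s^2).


Formula: Fb = rho * g * V
Substituting: Fb = 1028.8 * 9.81 * 759.8
Intermediate: 1028.8 * 9.81 = 10092.528
Result: Fb = 10092.528 * 759.8 ≈ 7668300 N (5 s.f.)

7668300 N


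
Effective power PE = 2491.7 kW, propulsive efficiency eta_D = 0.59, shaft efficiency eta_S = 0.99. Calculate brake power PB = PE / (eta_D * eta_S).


Formula: PB = PE / (eta_D * eta_S)
Step 1 — combined efficiency = eta_D * eta_S = 0.59 * 0.99 = 0.5841
Step 2 — PB = 2491.7 / 0.5841 ≈ 4265.9 kW (5 s.f.)

4265.9 kW


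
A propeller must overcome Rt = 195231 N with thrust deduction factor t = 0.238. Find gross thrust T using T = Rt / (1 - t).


Formula: T = Rt / (1 - t)
Step 1 — (1 - t) = 1 - 0.238 = 0.762
Step 2 — T = 195231 / 0.762 ≈ 256210 N (5 s.f.)

256210 N


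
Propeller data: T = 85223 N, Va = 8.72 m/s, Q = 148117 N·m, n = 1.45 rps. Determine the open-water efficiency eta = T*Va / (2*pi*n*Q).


Formula: eta = T * Va / (2 * pi * n * Q)
Step 1 — numerator = T * Va = 85223 * 8.72 = 743144.56
Step 2 — 2 * pi * n = 2 * pi * 1.45 = 9.110619
Step 3 — denominator = 9.110619 * 148117 = 1349437.55
Step 4 — eta = 743144.56 / 1349437.55 ≈ 0.55071 (5 s.f.)

0.55071


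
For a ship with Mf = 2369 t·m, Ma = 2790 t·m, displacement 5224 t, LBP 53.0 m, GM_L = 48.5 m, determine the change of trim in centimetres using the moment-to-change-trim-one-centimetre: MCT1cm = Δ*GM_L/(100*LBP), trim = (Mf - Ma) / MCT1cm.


Formula: net trimming moment = Mf - Ma; MCT1cm = Δ*GM_L/(100*LBP); trim = net moment / MCT1cm
Step 1 — net trimming moment = 2369 - 2790 = -421 t·m
Step 2 — MCT1cm = 5224 * 48.5 / (100 * 53.0) = 47.8045 t·m/cm
Step 3 — trim = -421 / 47.8045 ≈ -8.8067 cm (5 s.f.)

-8.8067 cm


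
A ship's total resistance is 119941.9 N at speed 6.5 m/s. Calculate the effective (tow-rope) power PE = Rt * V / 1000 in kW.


Formula: PE = Rt * V / 1000 (kW)
Step 1 — PE (W) = 119941.9 * 6.5 = 779622.35 W
Step 2 — PE (kW) = 779622.35 / 1000 ≈ 779.62 kW (5 s.f.)

779.62 kW


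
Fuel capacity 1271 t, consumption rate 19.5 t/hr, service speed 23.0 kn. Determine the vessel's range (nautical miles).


Formula: endurance = fuel / rate; range = endurance * speed
Step 1 — endurance = 1271 / 19.5 = 65.1795 hours
Step 2 — range = 65.1795 * 23.0 ≈ 1499.1 nautical miles (5 s.f.)

1499.1 NM


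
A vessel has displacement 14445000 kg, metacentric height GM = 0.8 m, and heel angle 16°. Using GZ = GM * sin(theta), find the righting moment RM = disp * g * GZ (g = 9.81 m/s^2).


Formula: GZ = GM * sin(theta); RM = disp * g * GZ
Step 1 — GZ = 0.8 * sin(16°) = 0.8 * 0.275637 = 0.22051 m
Step 2 — RM = 14445000 * 9.81 * 0.22051 ≈ 31247000 N·m (5 s.f.)

31247000 N·m


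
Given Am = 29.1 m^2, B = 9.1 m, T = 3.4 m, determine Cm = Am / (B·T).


Formula: Cm = Am / (B * T)
Step 1 — B * T = 9.1 * 3.4 = 30.94 m^2
Step 2 — Cm = 29.1 / 30.94 ≈ 0.94053 (5 s.f.)

0.94053


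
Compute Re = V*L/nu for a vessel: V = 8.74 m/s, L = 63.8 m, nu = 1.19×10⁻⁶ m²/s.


Formula: Re = V * L / nu
Step 1 — V * L = 8.74 * 63.8 = 557.612 m^2/s
Step 2 — Re = 557.612 / 1.19e-6 = 4.69e+08

4.69e+08


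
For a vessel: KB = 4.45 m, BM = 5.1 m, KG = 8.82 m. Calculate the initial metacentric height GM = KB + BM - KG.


Formula: GM = KB + BM - KG
Step 1 — KM = KB + BM = 4.45 + 5.1 = 9.55 m
Step 2 — GM = KM - KG = 9.55 - 8.82 = 0.73 m

0.73 m


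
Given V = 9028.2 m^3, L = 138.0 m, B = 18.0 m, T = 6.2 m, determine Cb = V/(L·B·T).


Formula: Cb = V / (L * B * T)
Step 1 — L * B * T = 138.0 * 18.0 * 6.2 = 15400.8 m^3
Step 2 — Cb = 9028.2 / 15400.8 ≈ 0.58622 (5 s.f.)

0.58622


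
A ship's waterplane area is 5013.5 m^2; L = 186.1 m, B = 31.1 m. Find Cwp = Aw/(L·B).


Formula: Cwp = Aw / (L * B)
Step 1 — L * B = 186.1 * 31.1 = 5787.71 m^2
Step 2 — Cwp = 5013.5 / 5787.71 ≈ 0.86623 (5 s.f.)

0.86623


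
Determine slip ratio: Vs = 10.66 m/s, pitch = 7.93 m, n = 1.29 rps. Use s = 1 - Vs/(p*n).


Formula: s = 1 - Vs / (p * n)
Step 1 — p * n = 7.93 * 1.29 = 10.2297
Step 2 — Vs / (p*n) = 10.66 / 10.2297 = 1.042064 (6 d.p.)
Step 3 — s = 1 - 1.042064 = -0.042064

-0.042064


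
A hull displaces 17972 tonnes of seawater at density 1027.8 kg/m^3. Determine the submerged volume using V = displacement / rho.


Formula: V = mass / rho
Step 1 — convert tonnes to kg: 17972 t * 1000 = 17972000 kg
Step 2 — V = 17972000 / 1027.8 ≈ 17486 m^3 (5 s.f.)

17486 m^3


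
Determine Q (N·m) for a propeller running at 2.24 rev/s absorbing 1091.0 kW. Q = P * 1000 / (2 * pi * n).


Formula: Q = P_W / (2 * pi * n)
Step 1 — P_W = 1091.0 kW * 1000 = 1091000.0 W
Step 2 — 2 * pi * n = 2 * pi * 2.24 = 14.074335
Step 3 — Q = 1091000.0 / 14.074335 ≈ 77517 N·m (5 s.f.)

77517 N·m


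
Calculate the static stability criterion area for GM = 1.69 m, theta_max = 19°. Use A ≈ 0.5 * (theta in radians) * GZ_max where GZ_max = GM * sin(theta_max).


Formula: GZ_max = GM * sin(theta); Area = 0.5 * theta_rad * GZ_max
Step 1 — GZ_max = 1.69 * sin(19°) = 1.69 * 0.325568 = 0.55021 m
Step 2 — theta_rad = 19 * pi/180 = 0.331613 rad
Step 3 — Area = 0.5 * 0.331613 * 0.55021 ≈ 0.091228 m·rad (5 s.f.)

0.091228 m·rad


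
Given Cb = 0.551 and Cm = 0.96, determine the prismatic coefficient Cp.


Formula: Cp = Cb / Cm
Substituting: Cp = 0.551 / 0.96
Result: Cp ≈ 0.57396 (5 s.f.)

0.57396


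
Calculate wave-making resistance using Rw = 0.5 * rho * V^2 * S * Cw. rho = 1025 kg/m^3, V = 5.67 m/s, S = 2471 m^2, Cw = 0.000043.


Formula: Rw = 0.5 * rho * V^2 * S * Cw
Step 1 — V^2 = 5.67^2 = 32.1489
Step 2 — 0.5 * rho * V^2 = 0.5 * 1025 * 32.1489 = 16476.31125
Step 3 — Rw = 16476.31125 * 2471 * 0.000043 ≈ 1750.7 N (5 s.f.)

1750.7 N


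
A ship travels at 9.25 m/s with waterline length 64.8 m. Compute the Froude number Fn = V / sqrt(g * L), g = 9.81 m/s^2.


Formula: Fn = V / sqrt(g * L)
Step 1 — g * L = 9.81 * 64.8 = 635.688
Step 2 — sqrt(g * L) = sqrt(635.688) = 25.212854
Step 3 — Fn = 9.25 / 25.212854 ≈ 0.36688 (5 s.f.)

0.36688


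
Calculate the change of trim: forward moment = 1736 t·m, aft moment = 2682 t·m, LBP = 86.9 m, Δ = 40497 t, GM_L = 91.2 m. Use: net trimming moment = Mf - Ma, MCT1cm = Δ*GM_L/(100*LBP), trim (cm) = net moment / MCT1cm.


Formula: net trimming moment = Mf - Ma; MCT1cm = Δ*GM_L/(100*LBP); trim = net moment / MCT1cm
Step 1 — net trimming moment = 1736 - 2682 = -946 t·m
Step 2 — MCT1cm = 40497 * 91.2 / (100 * 86.9) = 425.0088 t·m/cm
Step 3 — trim = -946 / 425.0088 ≈ -2.2258 cm (5 s.f.)

-2.2258 cm


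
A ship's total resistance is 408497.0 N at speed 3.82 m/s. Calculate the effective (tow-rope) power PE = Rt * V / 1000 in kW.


Formula: PE = Rt * V / 1000 (kW)
Step 1 — PE (W) = 408497.0 * 3.82 = 1560458.54 W
Step 2 — PE (kW) = 1560458.54 / 1000 ≈ 1560.5 kW (5 s.f.)

1560.5 kW


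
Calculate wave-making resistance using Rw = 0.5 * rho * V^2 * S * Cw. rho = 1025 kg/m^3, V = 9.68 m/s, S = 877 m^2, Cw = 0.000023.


Formula: Rw = 0.5 * rho * V^2 * S * Cw
Step 1 — V^2 = 9.68^2 = 93.7024
Step 2 — 0.5 * rho * V^2 = 0.5 * 1025 * 93.7024 = 48022.48
Step 3 — Rw = 48022.48 * 877 * 0.000023 ≈ 968.66 N (5 s.f.)

968.66 N


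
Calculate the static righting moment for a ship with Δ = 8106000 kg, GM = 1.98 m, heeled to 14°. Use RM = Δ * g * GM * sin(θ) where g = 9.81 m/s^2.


Formula: GZ = GM * sin(theta); RM = disp * g * GZ
Step 1 — GZ = 1.98 * sin(14°) = 1.98 * 0.241922 = 0.479006 m
Step 2 — RM = 8106000 * 9.81 * 0.479006 ≈ 38090000 N·m (5 s.f.)

38090000 N·m


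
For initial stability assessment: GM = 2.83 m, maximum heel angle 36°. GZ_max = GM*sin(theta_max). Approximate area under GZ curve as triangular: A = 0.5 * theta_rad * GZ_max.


Formula: GZ_max = GM * sin(theta); Area = 0.5 * theta_rad * GZ_max
Step 1 — GZ_max = 2.83 * sin(36°) = 2.83 * 0.587785 = 1.663432 m
Step 2 — theta_rad = 36 * pi/180 = 0.628319 rad
Step 3 — Area = 0.5 * 0.628319 * 1.663432 ≈ 0.52258 m·rad (5 s.f.)

0.52258 m·rad


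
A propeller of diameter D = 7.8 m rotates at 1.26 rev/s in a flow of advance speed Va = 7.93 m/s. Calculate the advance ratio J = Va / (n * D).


Formula: J = Va / (n * D)
Step 1 — n * D = 1.26 * 7.8 = 9.828
Step 2 — J = 7.93 / 9.828 ≈ 0.80688 (5 s.f.)

0.80688


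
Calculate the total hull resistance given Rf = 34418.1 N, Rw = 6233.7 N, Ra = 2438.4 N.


Formula: Rt = Rf + Rw + Ra
Substituting: Rt = 34418.1 + 6233.7 + 2438.4
Result: Rt = 43090.2 N

43090.2 N


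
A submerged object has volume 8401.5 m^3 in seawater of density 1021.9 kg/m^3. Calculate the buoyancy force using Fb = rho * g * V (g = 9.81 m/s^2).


Formula: Fb = rho * g * V
Substituting: Fb = 1021.9 * 9.81 * 8401.5
Intermediate: 1021.9 * 9.81 = 10024.839
Result: Fb = 10024.839 * 8401.5 ≈ 84224000 N (5 s.f.)

84224000 N


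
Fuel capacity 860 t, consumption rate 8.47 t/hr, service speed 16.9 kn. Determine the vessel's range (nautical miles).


Formula: endurance = fuel / rate; range = endurance * speed
Step 1 — endurance = 860 / 8.47 = 101.5348 hours
Step 2 — range = 101.5348 * 16.9 ≈ 1715.9 nautical miles (5 s.f.)

1715.9 NM


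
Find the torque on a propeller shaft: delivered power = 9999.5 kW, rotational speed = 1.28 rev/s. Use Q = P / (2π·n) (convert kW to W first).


Formula: Q = P_W / (2 * pi * n)
Step 1 — P_W = 9999.5 kW * 1000 = 9999500.0 W
Step 2 — 2 * pi * n = 2 * pi * 1.28 = 8.042477
Step 3 — Q = 9999500.0 / 8.042477 ≈ 1243300 N·m (5 s.f.)

1243300 N·m


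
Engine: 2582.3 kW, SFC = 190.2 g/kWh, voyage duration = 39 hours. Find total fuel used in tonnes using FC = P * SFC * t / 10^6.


Formula: FC (tonnes) = P * SFC * t / 1,000,000
Step 1 — P * SFC * t = 2582.3 * 190.2 * 39 = 19154984.94 g
Step 2 — FC (tonnes) = 19154984.94 / 1,000,000 ≈ 19.155 tonnes (5 s.f.)

19.155 tonnes


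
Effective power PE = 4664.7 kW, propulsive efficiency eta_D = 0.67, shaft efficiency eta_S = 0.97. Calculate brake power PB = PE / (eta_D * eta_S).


Formula: PB = PE / (eta_D * eta_S)
Step 1 — combined efficiency = eta_D * eta_S = 0.67 * 0.97 = 0.6499
Step 2 — PB = 4664.7 / 0.6499 ≈ 7177.6 kW (5 s.f.)

7177.6 kW


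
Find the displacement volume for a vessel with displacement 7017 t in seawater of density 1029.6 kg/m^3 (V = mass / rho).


Formula: V = mass / rho
Step 1 — convert tonnes to kg: 7017 t * 1000 = 7017000 kg
Step 2 — V = 7017000 / 1029.6 ≈ 6815.3 m^3 (5 s.f.)

6815.3 m^3


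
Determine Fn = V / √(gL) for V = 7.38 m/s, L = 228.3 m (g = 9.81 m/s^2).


Formula: Fn = V / sqrt(g * L)
Step 1 — g * L = 9.81 * 228.3 = 2239.623
Step 2 — sqrt(g * L) = sqrt(2239.623) = 47.324655
Step 3 — Fn = 7.38 / 47.324655 ≈ 0.15594 (5 s.f.)

0.15594


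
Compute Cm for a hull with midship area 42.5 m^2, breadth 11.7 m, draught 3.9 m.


Formula: Cm = Am / (B * T)
Step 1 — B * T = 11.7 * 3.9 = 45.63 m^2
Step 2 — Cm = 42.5 / 45.63 ≈ 0.93140 (5 s.f.)

0.93140


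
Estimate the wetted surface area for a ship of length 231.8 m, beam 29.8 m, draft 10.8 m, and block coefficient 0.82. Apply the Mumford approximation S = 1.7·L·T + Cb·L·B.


Formula: S = 1.7*L*T + V/T with V = Cb*L*B*T, i.e. S = L * (1.7*T + Cb*B)
Step 1 — 1.7*T = 1.7 * 10.8 = 18.36 m
Step 2 — Cb*B = 0.82 * 29.8 = 24.436 m
Step 3 — 1.7*T + Cb*B = 18.36 + 24.436 = 42.796 m
Step 4 — S = 231.8 * 42.796 ≈ 9920.1 m^2 (5 s.f.)

9920.1 m^2


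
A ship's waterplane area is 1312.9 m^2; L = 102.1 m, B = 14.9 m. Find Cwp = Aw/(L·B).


Formula: Cwp = Aw / (L * B)
Step 1 — L * B = 102.1 * 14.9 = 1521.29 m^2
Step 2 — Cwp = 1312.9 / 1521.29 ≈ 0.86302 (5 s.f.)

0.86302


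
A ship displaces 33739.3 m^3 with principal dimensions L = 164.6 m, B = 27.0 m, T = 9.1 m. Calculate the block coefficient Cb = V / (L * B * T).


Formula: Cb = V / (L * B * T)
Step 1 — L * B * T = 164.6 * 27.0 * 9.1 = 40442.22 m^3
Step 2 — Cb = 33739.3 / 40442.22 ≈ 0.83426 (5 s.f.)

0.83426


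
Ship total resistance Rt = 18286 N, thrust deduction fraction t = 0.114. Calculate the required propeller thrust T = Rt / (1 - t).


Formula: T = Rt / (1 - t)
Step 1 — (1 - t) = 1 - 0.114 = 0.886
Step 2 — T = 18286 / 0.886 ≈ 20639 N (5 s.f.)

20639 N


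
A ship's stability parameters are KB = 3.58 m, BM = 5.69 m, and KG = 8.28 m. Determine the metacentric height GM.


Formula: GM = KB + BM - KG
Step 1 — KM = KB + BM = 3.58 + 5.69 = 9.27 m
Step 2 — GM = KM - KG = 9.27 - 8.28 = 0.99 m

0.99 m


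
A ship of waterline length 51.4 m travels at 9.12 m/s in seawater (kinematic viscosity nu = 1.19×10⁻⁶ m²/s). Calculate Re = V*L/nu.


Formula: Re = V * L / nu
Step 1 — V * L = 9.12 * 51.4 = 468.768 m^2/s
Step 2 — Re = 468.768 / 1.19e-6 = 3.94e+08

3.94e+08


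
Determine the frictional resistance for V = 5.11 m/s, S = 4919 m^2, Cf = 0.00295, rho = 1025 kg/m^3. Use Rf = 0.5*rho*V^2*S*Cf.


Formula: Rf = 0.5 * rho * V^2 * S * Cf
Step 1 — V^2 = 5.11^2 = 26.1121
Step 2 — 0.5 * rho * V^2 = 0.5 * 1025 * 26.1121 = 13382.45125
Step 3 — Rf = 13382.45125 * 4919 * 0.00295 ≈ 194190 N (5 s.f.)

194190 N


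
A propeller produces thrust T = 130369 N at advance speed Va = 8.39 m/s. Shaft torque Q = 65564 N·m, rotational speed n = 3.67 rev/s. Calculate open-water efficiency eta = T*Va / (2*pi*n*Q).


Formula: eta = T * Va / (2 * pi * n * Q)
Step 1 — numerator = T * Va = 130369 * 8.39 = 1093795.91
Step 2 — 2 * pi * n = 2 * pi * 3.67 = 23.05929
Step 3 — denominator = 23.05929 * 65564 = 1511859.29
Step 4 — eta = 1093795.91 / 1511859.29 ≈ 0.72348 (5 s.f.)

0.72348


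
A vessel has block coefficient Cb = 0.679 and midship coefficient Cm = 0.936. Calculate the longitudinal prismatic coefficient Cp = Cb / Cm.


Formula: Cp = Cb / Cm
Substituting: Cp = 0.679 / 0.936
Result: Cp ≈ 0.72543 (5 s.f.)

0.72543


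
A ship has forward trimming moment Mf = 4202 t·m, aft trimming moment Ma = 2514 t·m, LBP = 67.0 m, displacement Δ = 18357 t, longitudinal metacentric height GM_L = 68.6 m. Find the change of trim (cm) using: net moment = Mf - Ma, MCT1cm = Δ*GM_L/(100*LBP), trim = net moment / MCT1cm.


Formula: net trimming moment = Mf - Ma; MCT1cm = Δ*GM_L/(100*LBP); trim = net moment / MCT1cm
Step 1 — net trimming moment = 4202 - 2514 = 1688 t·m
Step 2 — MCT1cm = 18357 * 68.6 / (100 * 67.0) = 187.9538 t·m/cm
Step 3 — trim = 1688 / 187.9538 ≈ 8.9809 cm (5 s.f.)

8.9809 cm


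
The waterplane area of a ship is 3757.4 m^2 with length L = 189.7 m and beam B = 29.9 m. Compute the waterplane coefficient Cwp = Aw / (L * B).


Formula: Cwp = Aw / (L * B)
Step 1 — L * B = 189.7 * 29.9 = 5672.03 m^2
Step 2 — Cwp = 3757.4 / 5672.03 ≈ 0.66244 (5 s.f.)

0.66244


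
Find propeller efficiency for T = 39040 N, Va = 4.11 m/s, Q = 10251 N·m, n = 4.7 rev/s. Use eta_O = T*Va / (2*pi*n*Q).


Formula: eta = T * Va / (2 * pi * n * Q)
Step 1 — numerator = T * Va = 39040 * 4.11 = 160454.4
Step 2 — 2 * pi * n = 2 * pi * 4.7 = 29.530971
Step 3 — denominator = 29.530971 * 10251 = 302721.98
Step 4 — eta = 160454.4 / 302721.98 ≈ 0.53004 (5 s.f.)

0.53004


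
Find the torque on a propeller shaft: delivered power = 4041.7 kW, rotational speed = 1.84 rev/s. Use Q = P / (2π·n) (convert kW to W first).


Formula: Q = P_W / (2 * pi * n)
Step 1 — P_W = 4041.7 kW * 1000 = 4041700.0 W
Step 2 — 2 * pi * n = 2 * pi * 1.84 = 11.561061
Step 3 — Q = 4041700.0 / 11.561061 ≈ 349600 N·m (5 s.f.)

349600 N·m


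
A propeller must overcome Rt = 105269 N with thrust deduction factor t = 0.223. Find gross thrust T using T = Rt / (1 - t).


Formula: T = Rt / (1 - t)
Step 1 — (1 - t) = 1 - 0.223 = 0.777
Step 2 — T = 105269 / 0.777 ≈ 135480 N (5 s.f.)

135480 N


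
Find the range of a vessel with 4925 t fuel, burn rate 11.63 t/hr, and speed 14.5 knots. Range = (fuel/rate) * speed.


Formula: endurance = fuel / rate; range = endurance * speed
Step 1 — endurance = 4925 / 11.63 = 423.4738 hours
Step 2 — range = 423.4738 * 14.5 ≈ 6140.4 nautical miles (5 s.f.)

6140.4 NM


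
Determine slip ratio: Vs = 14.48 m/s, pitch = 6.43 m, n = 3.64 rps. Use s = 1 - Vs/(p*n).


Formula: s = 1 - Vs / (p * n)
Step 1 — p * n = 6.43 * 3.64 = 23.4052
Step 2 — Vs / (p*n) = 14.48 / 23.4052 = 0.618666 (6 d.p.)
Step 3 — s = 1 - 0.618666 = 0.381334

0.381334


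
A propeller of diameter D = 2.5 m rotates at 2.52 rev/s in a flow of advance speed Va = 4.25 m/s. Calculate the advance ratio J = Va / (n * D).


Formula: J = Va / (n * D)
Step 1 — n * D = 2.52 * 2.5 = 6.3
Step 2 — J = 4.25 / 6.3 ≈ 0.67460 (5 s.f.)

0.67460


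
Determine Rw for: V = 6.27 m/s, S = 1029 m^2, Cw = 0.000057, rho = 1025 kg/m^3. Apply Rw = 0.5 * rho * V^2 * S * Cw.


Formula: Rw = 0.5 * rho * V^2 * S * Cw
Step 1 — V^2 = 6.27^2 = 39.3129
Step 2 — 0.5 * rho * V^2 = 0.5 * 1025 * 39.3129 = 20147.86125
Step 3 — Rw = 20147.86125 * 1029 * 0.000057 ≈ 1181.7 N (5 s.f.)

1181.7 N


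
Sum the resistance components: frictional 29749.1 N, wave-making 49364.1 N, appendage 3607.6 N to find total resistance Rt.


Formula: Rt = Rf + Rw + Ra
Substituting: Rt = 29749.1 + 49364.1 + 3607.6
Result: Rt = 82720.8 N

82720.8 N


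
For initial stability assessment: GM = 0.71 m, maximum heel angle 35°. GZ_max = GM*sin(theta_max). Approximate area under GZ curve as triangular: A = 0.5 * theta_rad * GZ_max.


Formula: GZ_max = GM * sin(theta); Area = 0.5 * theta_rad * GZ_max
Step 1 — GZ_max = 0.71 * sin(35°) = 0.71 * 0.573576 = 0.407239 m
Step 2 — theta_rad = 35 * pi/180 = 0.610865 rad
Step 3 — Area = 0.5 * 0.610865 * 0.407239 ≈ 0.12438 m·rad (5 s.f.)

0.12438 m·rad


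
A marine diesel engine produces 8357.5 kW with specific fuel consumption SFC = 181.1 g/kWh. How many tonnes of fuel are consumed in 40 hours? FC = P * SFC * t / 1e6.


Formula: FC (tonnes) = P * SFC * t / 1,000,000
Step 1 — P * SFC * t = 8357.5 * 181.1 * 40 = 60541730.0 g
Step 2 — FC (tonnes) = 60541730.0 / 1,000,000 ≈ 60.542 tonnes (5 s.f.)

60.542 tonnes


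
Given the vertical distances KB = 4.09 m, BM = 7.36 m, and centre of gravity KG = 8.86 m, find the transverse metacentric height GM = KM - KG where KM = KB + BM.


Formula: GM = KB + BM - KG
Step 1 — KM = KB + BM = 4.09 + 7.36 = 11.45 m
Step 2 — GM = KM - KG = 11.45 - 8.86 = 2.59 m

2.59 m


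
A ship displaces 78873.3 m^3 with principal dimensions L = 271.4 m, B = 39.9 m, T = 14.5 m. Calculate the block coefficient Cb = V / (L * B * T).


Formula: Cb = V / (L * B * T)
Step 1 — L * B * T = 271.4 * 39.9 * 14.5 = 157018.47 m^3
Step 2 — Cb = 78873.3 / 157018.47 ≈ 0.50232 (5 s.f.)

0.50232


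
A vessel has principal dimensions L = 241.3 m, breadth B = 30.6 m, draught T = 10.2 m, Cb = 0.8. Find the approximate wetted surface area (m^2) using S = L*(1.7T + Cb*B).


Formula: S = 1.7*L*T + V/T with V = Cb*L*B*T, i.e. S = L * (1.7*T + Cb*B)
Step 1 — 1.7*T = 1.7 * 10.2 = 17.34 m
Step 2 — Cb*B = 0.8 * 30.6 = 24.48 m
Step 3 — 1.7*T + Cb*B = 17.34 + 24.48 = 41.82 m
Step 4 — S = 241.3 * 41.82 ≈ 10091 m^2 (5 s.f.)

10091 m^2


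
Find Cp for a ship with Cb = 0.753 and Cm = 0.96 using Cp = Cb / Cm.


Formula: Cp = Cb / Cm
Substituting: Cp = 0.753 / 0.96
Result: Cp ≈ 0.78438 (5 s.f.)

0.78438


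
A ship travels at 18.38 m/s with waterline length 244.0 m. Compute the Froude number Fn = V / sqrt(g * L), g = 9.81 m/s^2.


Formula: Fn = V / sqrt(g * L)
Step 1 — g * L = 9.81 * 244.0 = 2393.64
Step 2 — sqrt(g * L) = sqrt(2393.64) = 48.92484
Step 3 — Fn = 18.38 / 48.92484 ≈ 0.37568 (5 s.f.)

0.37568


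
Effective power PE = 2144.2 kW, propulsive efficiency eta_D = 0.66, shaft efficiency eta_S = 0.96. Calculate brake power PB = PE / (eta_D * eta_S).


Formula: PB = PE / (eta_D * eta_S)
Step 1 — combined efficiency = eta_D * eta_S = 0.66 * 0.96 = 0.6336
Step 2 — PB = 2144.2 / 0.6336 ≈ 3384.2 kW (5 s.f.)

3384.2 kW


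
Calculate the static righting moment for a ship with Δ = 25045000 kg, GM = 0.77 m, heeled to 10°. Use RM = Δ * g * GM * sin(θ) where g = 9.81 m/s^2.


Formula: GZ = GM * sin(theta); RM = disp * g * GZ
Step 1 — GZ = 0.77 * sin(10°) = 0.77 * 0.173648 = 0.133709 m
Step 2 — RM = 25045000 * 9.81 * 0.133709 ≈ 32851000 N·m (5 s.f.)

32851000 N·m


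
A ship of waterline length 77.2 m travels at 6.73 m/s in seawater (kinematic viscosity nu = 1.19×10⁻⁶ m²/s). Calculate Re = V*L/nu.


Formula: Re = V * L / nu
Step 1 — V * L = 6.73 * 77.2 = 519.556 m^2/s
Step 2 — Re = 519.556 / 1.19e-6 = 4.37e+08

4.37e+08


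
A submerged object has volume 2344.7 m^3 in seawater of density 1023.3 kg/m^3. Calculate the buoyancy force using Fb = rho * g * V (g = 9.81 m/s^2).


Formula: Fb = rho * g * V
Substituting: Fb = 1023.3 * 9.81 * 2344.7
Intermediate: 1023.3 * 9.81 = 10038.573
Result: Fb = 10038.573 * 2344.7 ≈ 23537000 N (5 s.f.)

23537000 N


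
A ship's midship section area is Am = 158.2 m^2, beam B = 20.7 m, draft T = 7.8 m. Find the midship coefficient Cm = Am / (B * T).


Formula: Cm = Am / (B * T)
Step 1 — B * T = 20.7 * 7.8 = 161.46 m^2
Step 2 — Cm = 158.2 / 161.46 ≈ 0.97981 (5 s.f.)

0.97981


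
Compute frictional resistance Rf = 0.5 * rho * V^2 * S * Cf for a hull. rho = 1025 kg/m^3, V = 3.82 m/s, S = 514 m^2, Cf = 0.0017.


Formula: Rf = 0.5 * rho * V^2 * S * Cf
Step 1 — V^2 = 3.82^2 = 14.5924
Step 2 — 0.5 * rho * V^2 = 0.5 * 1025 * 14.5924 = 7478.605
Step 3 — Rf = 7478.605 * 514 * 0.0017 ≈ 6534.8 N (5 s.f.)

6534.8 N


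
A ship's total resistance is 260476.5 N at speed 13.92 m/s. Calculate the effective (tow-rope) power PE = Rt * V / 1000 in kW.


Formula: PE = Rt * V / 1000 (kW)
Step 1 — PE (W) = 260476.5 * 13.92 = 3625832.88 W
Step 2 — PE (kW) = 3625832.88 / 1000 ≈ 3625.8 kW (5 s.f.)

3625.8 kW


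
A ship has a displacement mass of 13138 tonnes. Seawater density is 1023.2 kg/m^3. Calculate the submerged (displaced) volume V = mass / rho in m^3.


Formula: V = mass / rho
Step 1 — convert tonnes to kg: 13138 t * 1000 = 13138000 kg
Step 2 — V = 13138000 / 1023.2 ≈ 12840 m^3 (5 s.f.)

12840 m^3


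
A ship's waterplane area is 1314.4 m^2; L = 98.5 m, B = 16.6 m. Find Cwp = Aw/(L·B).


Formula: Cwp = Aw / (L * B)
Step 1 — L * B = 98.5 * 16.6 = 1635.1 m^2
Step 2 — Cwp = 1314.4 / 1635.1 ≈ 0.80387 (5 s.f.)

0.80387


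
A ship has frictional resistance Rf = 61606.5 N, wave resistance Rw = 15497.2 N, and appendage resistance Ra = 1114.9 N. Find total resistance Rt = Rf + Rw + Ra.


Formula: Rt = Rf + Rw + Ra
Substituting: Rt = 61606.5 + 15497.2 + 1114.9
Result: Rt = 78218.6 N

78218.6 N


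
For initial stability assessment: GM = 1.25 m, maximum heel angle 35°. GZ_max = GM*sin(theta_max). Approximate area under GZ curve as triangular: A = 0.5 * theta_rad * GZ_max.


Formula: GZ_max = GM * sin(theta); Area = 0.5 * theta_rad * GZ_max
Step 1 — GZ_max = 1.25 * sin(35°) = 1.25 * 0.573576 = 0.71697 m
Step 2 — theta_rad = 35 * pi/180 = 0.610865 rad
Step 3 — Area = 0.5 * 0.610865 * 0.71697 ≈ 0.21899 m·rad (5 s.f.)

0.21899 m·rad
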